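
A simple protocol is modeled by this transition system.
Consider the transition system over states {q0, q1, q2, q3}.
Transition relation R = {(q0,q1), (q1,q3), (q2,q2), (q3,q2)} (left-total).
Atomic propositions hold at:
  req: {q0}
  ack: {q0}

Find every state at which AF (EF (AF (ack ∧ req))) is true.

Sat(ack ∧ req) = {q0}
AF (ack ∧ req): least fixpoint, start Z0 = {q0}, add states with every successor in Z. Already a fixed point.
Sat(AF (ack ∧ req)) = {q0}
EF (AF (ack ∧ req)): least fixpoint, start Z0 = {q0}, add states with some successor in Z. Already a fixed point.
Sat(EF (AF (ack ∧ req))) = {q0}
AF (EF (AF (ack ∧ req))): least fixpoint, start Z0 = {q0}, add states with every successor in Z. Already a fixed point.
Sat(AF (EF (AF (ack ∧ req)))) = {q0}

{q0}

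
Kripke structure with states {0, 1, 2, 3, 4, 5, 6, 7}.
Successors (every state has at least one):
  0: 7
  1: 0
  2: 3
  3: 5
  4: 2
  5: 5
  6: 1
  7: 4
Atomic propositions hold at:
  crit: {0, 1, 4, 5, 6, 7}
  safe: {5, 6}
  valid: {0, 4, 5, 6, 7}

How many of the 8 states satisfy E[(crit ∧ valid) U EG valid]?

Sat(crit ∧ valid) = {0, 4, 5, 6, 7}
EG valid: greatest fixpoint, start Z0 = {0, 4, 5, 6, 7}, keep only states in Sat with some successor in Z. Z1 = {0, 5, 7}; Z2 = {0, 5}; Z3 = {5}; fixed.
Sat(EG valid) = {5}
E[(crit ∧ valid) U EG valid]: least fixpoint, start Z0 = Sat(EG valid) = {5}, add states in Sat(crit ∧ valid) with some successor in Z. Already a fixed point.
Sat(E[(crit ∧ valid) U EG valid]) = {5}
|Sat(E[(crit ∧ valid) U EG valid])| = |{5}| = 1.

1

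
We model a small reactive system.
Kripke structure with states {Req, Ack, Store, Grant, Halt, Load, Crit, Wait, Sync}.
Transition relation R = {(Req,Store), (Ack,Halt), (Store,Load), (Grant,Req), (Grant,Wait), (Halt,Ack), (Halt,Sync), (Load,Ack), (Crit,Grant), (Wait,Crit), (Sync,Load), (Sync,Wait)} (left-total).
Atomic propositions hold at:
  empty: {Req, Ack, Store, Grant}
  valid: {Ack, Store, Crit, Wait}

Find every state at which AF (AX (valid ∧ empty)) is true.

Sat(valid ∧ empty) = {Ack, Store}
Sat(AX (valid ∧ empty)) = {s : every successor in {Ack, Store}} = {Req, Load}
AF (AX (valid ∧ empty)): least fixpoint, start Z0 = {Req, Load}, add states with every successor in Z. Z1 = {Req, Store, Load}; fixed.
Sat(AF (AX (valid ∧ empty))) = {Req, Store, Load}

{Req, Store, Load}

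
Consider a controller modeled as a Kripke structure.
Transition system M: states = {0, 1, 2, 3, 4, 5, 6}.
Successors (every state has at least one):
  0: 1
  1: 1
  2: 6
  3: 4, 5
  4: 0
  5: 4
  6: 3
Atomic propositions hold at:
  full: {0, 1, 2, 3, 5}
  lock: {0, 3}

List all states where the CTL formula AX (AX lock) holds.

{2, 5}

Sat(AX lock) = {s : every successor in {0, 3}} = {4, 6}
Sat(AX (AX lock)) = {s : every successor in {4, 6}} = {2, 5}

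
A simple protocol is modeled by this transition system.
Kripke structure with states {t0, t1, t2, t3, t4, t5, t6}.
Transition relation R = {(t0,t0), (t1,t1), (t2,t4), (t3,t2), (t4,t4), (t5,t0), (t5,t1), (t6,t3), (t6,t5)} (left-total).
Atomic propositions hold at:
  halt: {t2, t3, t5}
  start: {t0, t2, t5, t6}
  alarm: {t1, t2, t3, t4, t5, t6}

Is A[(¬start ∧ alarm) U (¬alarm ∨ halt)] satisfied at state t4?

Sat(¬start) = {t1, t3, t4}
Sat(¬start ∧ alarm) = {t1, t3, t4}
Sat(¬alarm) = {t0}
Sat(¬alarm ∨ halt) = {t0, t2, t3, t5}
A[(¬start ∧ alarm) U (¬alarm ∨ halt)]: least fixpoint, start Z0 = Sat((¬alarm ∨ halt)) = {t0, t2, t3, t5}, add states in Sat(¬start ∧ alarm) with every successor in Z. Already a fixed point.
Sat(A[(¬start ∧ alarm) U (¬alarm ∨ halt)]) = {t0, t2, t3, t5}
t4 ∉ Sat(A[(¬start ∧ alarm) U (¬alarm ∨ halt)]) = {t0, t2, t3, t5}, so the formula does not hold at t4.

No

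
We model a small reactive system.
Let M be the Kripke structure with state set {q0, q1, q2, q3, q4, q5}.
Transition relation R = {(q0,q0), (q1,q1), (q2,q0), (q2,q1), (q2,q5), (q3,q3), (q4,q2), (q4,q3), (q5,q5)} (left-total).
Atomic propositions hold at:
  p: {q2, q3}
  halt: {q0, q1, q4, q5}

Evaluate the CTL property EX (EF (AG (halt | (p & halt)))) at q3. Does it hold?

Sat(p & halt) = ∅
Sat(halt | (p & halt)) = {q0, q1, q4, q5}
AG (halt | (p & halt)): greatest fixpoint, start Z0 = {q0, q1, q4, q5}, keep only states in Sat with every successor in Z. Z1 = {q0, q1, q5}; fixed.
Sat(AG (halt | (p & halt))) = {q0, q1, q5}
EF (AG (halt | (p & halt))): least fixpoint, start Z0 = {q0, q1, q5}, add states with some successor in Z. Z1 = {q0, q1, q2, q5}; Z2 = {q0, q1, q2, q4, q5}; fixed.
Sat(EF (AG (halt | (p & halt)))) = {q0, q1, q2, q4, q5}
Sat(EX (EF (AG (halt | (p & halt))))) = {s : some successor in {q0, q1, q2, q4, q5}} = {q0, q1, q2, q4, q5}
q3 ∉ Sat(EX (EF (AG (halt | (p & halt))))) = {q0, q1, q2, q4, q5}, so the formula does not hold at q3.

No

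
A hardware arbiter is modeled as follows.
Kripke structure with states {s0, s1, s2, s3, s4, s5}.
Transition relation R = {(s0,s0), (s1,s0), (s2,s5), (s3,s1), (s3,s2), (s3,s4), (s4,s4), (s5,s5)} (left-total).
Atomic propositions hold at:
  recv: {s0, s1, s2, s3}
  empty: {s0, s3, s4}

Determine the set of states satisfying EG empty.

EG empty: greatest fixpoint, start Z0 = {s0, s3, s4}, keep only states in Sat with some successor in Z. Already a fixed point.
Sat(EG empty) = {s0, s3, s4}

{s0, s3, s4}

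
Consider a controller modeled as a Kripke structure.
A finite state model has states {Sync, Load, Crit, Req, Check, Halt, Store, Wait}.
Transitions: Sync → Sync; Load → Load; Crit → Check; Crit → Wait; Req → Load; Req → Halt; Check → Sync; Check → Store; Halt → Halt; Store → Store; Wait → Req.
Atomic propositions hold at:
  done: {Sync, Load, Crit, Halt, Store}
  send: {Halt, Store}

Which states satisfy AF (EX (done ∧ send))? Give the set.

{Crit, Req, Check, Halt, Store, Wait}

Sat(done ∧ send) = {Halt, Store}
Sat(EX (done ∧ send)) = {s : some successor in {Halt, Store}} = {Req, Check, Halt, Store}
AF (EX (done ∧ send)): least fixpoint, start Z0 = {Req, Check, Halt, Store}, add states with every successor in Z. Z1 = {Req, Check, Halt, Store, Wait}; Z2 = {Crit, Req, Check, Halt, Store, Wait}; fixed.
Sat(AF (EX (done ∧ send))) = {Crit, Req, Check, Halt, Store, Wait}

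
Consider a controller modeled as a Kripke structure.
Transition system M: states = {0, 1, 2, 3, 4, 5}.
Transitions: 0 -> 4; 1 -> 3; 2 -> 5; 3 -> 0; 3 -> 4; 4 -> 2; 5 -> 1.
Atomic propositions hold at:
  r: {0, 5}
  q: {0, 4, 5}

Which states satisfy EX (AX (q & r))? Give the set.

Sat(q & r) = {0, 5}
Sat(AX (q & r)) = {s : every successor in {0, 5}} = {2}
Sat(EX (AX (q & r))) = {s : some successor in {2}} = {4}

{4}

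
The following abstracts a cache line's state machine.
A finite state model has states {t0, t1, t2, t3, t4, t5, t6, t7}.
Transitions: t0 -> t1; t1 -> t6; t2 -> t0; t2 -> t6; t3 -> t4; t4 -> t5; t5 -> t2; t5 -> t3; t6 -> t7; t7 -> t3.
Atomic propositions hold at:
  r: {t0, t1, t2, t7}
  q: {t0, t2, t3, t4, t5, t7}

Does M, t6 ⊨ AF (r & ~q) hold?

No

Sat(~q) = {t1, t6}
Sat(r & ~q) = {t1}
AF (r & ~q): least fixpoint, start Z0 = {t1}, add states with every successor in Z. Z1 = {t0, t1}; fixed.
Sat(AF (r & ~q)) = {t0, t1}
t6 ∉ Sat(AF (r & ~q)) = {t0, t1}, so the formula does not hold at t6.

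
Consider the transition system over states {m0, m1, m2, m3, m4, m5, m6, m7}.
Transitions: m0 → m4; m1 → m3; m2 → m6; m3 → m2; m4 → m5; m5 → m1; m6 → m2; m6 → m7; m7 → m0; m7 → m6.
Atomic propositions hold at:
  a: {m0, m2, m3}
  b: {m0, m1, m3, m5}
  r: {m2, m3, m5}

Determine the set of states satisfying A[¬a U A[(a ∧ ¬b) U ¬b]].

Sat(¬a) = {m1, m4, m5, m6, m7}
Sat(¬b) = {m2, m4, m6, m7}
Sat(a ∧ ¬b) = {m2}
A[(a ∧ ¬b) U ¬b]: least fixpoint, start Z0 = Sat(¬b) = {m2, m4, m6, m7}, add states in Sat(a ∧ ¬b) with every successor in Z. Already a fixed point.
Sat(A[(a ∧ ¬b) U ¬b]) = {m2, m4, m6, m7}
A[¬a U A[(a ∧ ¬b) U ¬b]]: least fixpoint, start Z0 = Sat(A[(a ∧ ¬b) U ¬b]) = {m2, m4, m6, m7}, add states in Sat(¬a) with every successor in Z. Already a fixed point.
Sat(A[¬a U A[(a ∧ ¬b) U ¬b]]) = {m2, m4, m6, m7}

{m2, m4, m6, m7}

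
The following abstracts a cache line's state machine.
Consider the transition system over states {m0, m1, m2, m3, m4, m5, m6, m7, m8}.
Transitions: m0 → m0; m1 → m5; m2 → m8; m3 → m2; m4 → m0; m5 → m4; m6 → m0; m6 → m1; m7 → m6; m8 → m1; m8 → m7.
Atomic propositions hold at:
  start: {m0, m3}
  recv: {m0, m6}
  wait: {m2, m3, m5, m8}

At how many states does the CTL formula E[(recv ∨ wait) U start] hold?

Sat(recv ∨ wait) = {m0, m2, m3, m5, m6, m8}
E[(recv ∨ wait) U start]: least fixpoint, start Z0 = Sat(start) = {m0, m3}, add states in Sat(recv ∨ wait) with some successor in Z. Z1 = {m0, m3, m6}; fixed.
Sat(E[(recv ∨ wait) U start]) = {m0, m3, m6}
|Sat(E[(recv ∨ wait) U start])| = |{m0, m3, m6}| = 3.

3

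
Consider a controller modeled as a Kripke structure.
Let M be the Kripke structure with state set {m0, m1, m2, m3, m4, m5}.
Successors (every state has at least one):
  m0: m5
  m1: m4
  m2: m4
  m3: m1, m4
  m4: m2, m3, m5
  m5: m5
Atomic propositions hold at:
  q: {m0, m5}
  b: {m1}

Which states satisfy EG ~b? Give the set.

{m0, m2, m3, m4, m5}

Sat(~b) = {m0, m2, m3, m4, m5}
EG ~b: greatest fixpoint, start Z0 = {m0, m2, m3, m4, m5}, keep only states in Sat with some successor in Z. Already a fixed point.
Sat(EG ~b) = {m0, m2, m3, m4, m5}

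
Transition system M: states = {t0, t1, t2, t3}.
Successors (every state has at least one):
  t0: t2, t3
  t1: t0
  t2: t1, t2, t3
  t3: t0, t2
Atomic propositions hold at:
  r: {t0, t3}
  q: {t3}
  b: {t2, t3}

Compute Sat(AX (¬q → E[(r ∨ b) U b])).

{t0, t1, t3}

Sat(¬q) = {t0, t1, t2}
Sat(r ∨ b) = {t0, t2, t3}
E[(r ∨ b) U b]: least fixpoint, start Z0 = Sat(b) = {t2, t3}, add states in Sat(r ∨ b) with some successor in Z. Z1 = {t0, t2, t3}; fixed.
Sat(E[(r ∨ b) U b]) = {t0, t2, t3}
Sat(¬q → E[(r ∨ b) U b]) = {t0, t2, t3}
Sat(AX (¬q → E[(r ∨ b) U b])) = {s : every successor in {t0, t2, t3}} = {t0, t1, t3}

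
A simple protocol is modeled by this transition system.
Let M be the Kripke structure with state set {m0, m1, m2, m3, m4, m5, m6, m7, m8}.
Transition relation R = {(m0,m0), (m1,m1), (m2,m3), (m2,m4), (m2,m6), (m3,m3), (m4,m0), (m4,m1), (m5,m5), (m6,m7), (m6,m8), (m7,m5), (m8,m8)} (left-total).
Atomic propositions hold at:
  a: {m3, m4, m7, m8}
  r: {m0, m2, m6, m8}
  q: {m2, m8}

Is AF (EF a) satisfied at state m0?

No

EF a: least fixpoint, start Z0 = {m3, m4, m7, m8}, add states with some successor in Z. Z1 = {m2, m3, m4, m6, m7, m8}; fixed.
Sat(EF a) = {m2, m3, m4, m6, m7, m8}
AF (EF a): least fixpoint, start Z0 = {m2, m3, m4, m6, m7, m8}, add states with every successor in Z. Already a fixed point.
Sat(AF (EF a)) = {m2, m3, m4, m6, m7, m8}
m0 ∉ Sat(AF (EF a)) = {m2, m3, m4, m6, m7, m8}, so the formula does not hold at m0.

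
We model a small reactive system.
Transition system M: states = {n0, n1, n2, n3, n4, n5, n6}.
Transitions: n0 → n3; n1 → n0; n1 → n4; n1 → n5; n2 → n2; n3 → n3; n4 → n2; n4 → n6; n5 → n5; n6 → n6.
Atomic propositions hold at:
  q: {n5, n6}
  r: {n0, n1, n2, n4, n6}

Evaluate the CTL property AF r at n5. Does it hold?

AF r: least fixpoint, start Z0 = {n0, n1, n2, n4, n6}, add states with every successor in Z. Already a fixed point.
Sat(AF r) = {n0, n1, n2, n4, n6}
n5 ∉ Sat(AF r) = {n0, n1, n2, n4, n6}, so the formula does not hold at n5.

No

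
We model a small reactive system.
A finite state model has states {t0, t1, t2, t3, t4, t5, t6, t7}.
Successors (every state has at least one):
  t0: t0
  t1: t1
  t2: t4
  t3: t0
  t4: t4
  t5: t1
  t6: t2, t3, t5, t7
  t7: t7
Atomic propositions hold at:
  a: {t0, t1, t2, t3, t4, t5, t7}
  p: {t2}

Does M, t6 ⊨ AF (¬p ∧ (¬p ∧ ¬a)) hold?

Yes

Sat(¬p) = {t0, t1, t3, t4, t5, t6, t7}
Sat(¬a) = {t6}
Sat(¬p ∧ ¬a) = {t6}
Sat(¬p ∧ (¬p ∧ ¬a)) = {t6}
AF (¬p ∧ (¬p ∧ ¬a)): least fixpoint, start Z0 = {t6}, add states with every successor in Z. Already a fixed point.
Sat(AF (¬p ∧ (¬p ∧ ¬a))) = {t6}
t6 ∈ Sat(AF (¬p ∧ (¬p ∧ ¬a))) = {t6}, so the formula holds at t6.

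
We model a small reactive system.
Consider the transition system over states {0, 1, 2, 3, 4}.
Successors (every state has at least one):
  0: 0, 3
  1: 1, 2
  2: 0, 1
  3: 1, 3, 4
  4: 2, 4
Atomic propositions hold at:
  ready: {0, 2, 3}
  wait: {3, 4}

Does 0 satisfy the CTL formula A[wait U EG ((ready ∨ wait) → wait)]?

No

Sat(ready ∨ wait) = {0, 2, 3, 4}
Sat((ready ∨ wait) → wait) = {1, 3, 4}
EG ((ready ∨ wait) → wait): greatest fixpoint, start Z0 = {1, 3, 4}, keep only states in Sat with some successor in Z. Already a fixed point.
Sat(EG ((ready ∨ wait) → wait)) = {1, 3, 4}
A[wait U EG ((ready ∨ wait) → wait)]: least fixpoint, start Z0 = Sat(EG ((ready ∨ wait) → wait)) = {1, 3, 4}, add states in Sat(wait) with every successor in Z. Already a fixed point.
Sat(A[wait U EG ((ready ∨ wait) → wait)]) = {1, 3, 4}
0 ∉ Sat(A[wait U EG ((ready ∨ wait) → wait)]) = {1, 3, 4}, so the formula does not hold at 0.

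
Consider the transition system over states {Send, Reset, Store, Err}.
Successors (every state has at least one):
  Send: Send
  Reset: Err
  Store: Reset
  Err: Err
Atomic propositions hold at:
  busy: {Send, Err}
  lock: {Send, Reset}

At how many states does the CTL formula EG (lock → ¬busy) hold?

3

Sat(¬busy) = {Reset, Store}
Sat(lock → ¬busy) = {Reset, Store, Err}
EG (lock → ¬busy): greatest fixpoint, start Z0 = {Reset, Store, Err}, keep only states in Sat with some successor in Z. Already a fixed point.
Sat(EG (lock → ¬busy)) = {Reset, Store, Err}
|Sat(EG (lock → ¬busy))| = |{Reset, Store, Err}| = 3.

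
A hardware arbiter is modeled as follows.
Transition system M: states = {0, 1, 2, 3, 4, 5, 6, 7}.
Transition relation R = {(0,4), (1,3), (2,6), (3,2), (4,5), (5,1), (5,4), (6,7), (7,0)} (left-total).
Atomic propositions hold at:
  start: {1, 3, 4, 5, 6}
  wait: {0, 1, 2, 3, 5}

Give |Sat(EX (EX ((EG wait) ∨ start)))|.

5

EG wait: greatest fixpoint, start Z0 = {0, 1, 2, 3, 5}, keep only states in Sat with some successor in Z. Z1 = {1, 3, 5}; Z2 = {1, 5}; Z3 = {5}; Z4 = ∅; fixed.
Sat(EG wait) = ∅
Sat((EG wait) ∨ start) = {1, 3, 4, 5, 6}
Sat(EX ((EG wait) ∨ start)) = {s : some successor in {1, 3, 4, 5, 6}} = {0, 1, 2, 4, 5}
Sat(EX (EX ((EG wait) ∨ start))) = {s : some successor in {0, 1, 2, 4, 5}} = {0, 3, 4, 5, 7}
|Sat(EX (EX ((EG wait) ∨ start)))| = |{0, 3, 4, 5, 7}| = 5.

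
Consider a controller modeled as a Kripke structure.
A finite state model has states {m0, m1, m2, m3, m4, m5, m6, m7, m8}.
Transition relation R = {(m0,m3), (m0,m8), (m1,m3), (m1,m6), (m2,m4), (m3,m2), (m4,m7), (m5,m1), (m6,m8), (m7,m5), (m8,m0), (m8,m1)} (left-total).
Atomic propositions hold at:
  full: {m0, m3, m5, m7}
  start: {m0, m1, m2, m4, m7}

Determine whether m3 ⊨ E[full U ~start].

Sat(~start) = {m3, m5, m6, m8}
E[full U ~start]: least fixpoint, start Z0 = Sat(~start) = {m3, m5, m6, m8}, add states in Sat(full) with some successor in Z. Z1 = {m0, m3, m5, m6, m7, m8}; fixed.
Sat(E[full U ~start]) = {m0, m3, m5, m6, m7, m8}
m3 ∈ Sat(E[full U ~start]) = {m0, m3, m5, m6, m7, m8}, so the formula holds at m3.

Yes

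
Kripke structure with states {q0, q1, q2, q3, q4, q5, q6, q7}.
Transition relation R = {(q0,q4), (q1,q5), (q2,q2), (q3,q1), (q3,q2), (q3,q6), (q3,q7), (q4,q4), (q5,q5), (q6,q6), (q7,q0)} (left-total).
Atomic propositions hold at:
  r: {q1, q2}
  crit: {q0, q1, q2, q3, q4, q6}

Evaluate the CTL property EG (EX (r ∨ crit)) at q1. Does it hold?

Sat(r ∨ crit) = {q0, q1, q2, q3, q4, q6}
Sat(EX (r ∨ crit)) = {s : some successor in {q0, q1, q2, q3, q4, q6}} = {q0, q2, q3, q4, q6, q7}
EG (EX (r ∨ crit)): greatest fixpoint, start Z0 = {q0, q2, q3, q4, q6, q7}, keep only states in Sat with some successor in Z. Already a fixed point.
Sat(EG (EX (r ∨ crit))) = {q0, q2, q3, q4, q6, q7}
q1 ∉ Sat(EG (EX (r ∨ crit))) = {q0, q2, q3, q4, q6, q7}, so the formula does not hold at q1.

No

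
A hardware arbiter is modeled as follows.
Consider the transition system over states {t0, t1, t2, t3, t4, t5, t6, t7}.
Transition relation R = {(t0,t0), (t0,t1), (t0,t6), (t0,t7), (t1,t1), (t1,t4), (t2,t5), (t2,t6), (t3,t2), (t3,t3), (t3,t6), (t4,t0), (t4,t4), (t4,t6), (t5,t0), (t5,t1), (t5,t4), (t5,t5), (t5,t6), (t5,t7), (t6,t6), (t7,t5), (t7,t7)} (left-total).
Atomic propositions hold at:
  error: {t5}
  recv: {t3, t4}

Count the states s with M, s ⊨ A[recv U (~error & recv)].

Sat(~error) = {t0, t1, t2, t3, t4, t6, t7}
Sat(~error & recv) = {t3, t4}
A[recv U (~error & recv)]: least fixpoint, start Z0 = Sat((~error & recv)) = {t3, t4}, add states in Sat(recv) with every successor in Z. Already a fixed point.
Sat(A[recv U (~error & recv)]) = {t3, t4}
|Sat(A[recv U (~error & recv)])| = |{t3, t4}| = 2.

2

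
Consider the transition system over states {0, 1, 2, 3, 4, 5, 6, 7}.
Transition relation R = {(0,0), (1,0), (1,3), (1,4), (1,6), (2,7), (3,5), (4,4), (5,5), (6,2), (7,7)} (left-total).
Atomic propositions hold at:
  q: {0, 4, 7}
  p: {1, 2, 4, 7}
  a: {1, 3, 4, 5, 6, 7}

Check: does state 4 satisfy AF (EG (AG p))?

AG p: greatest fixpoint, start Z0 = {1, 2, 4, 7}, keep only states in Sat with every successor in Z. Z1 = {2, 4, 7}; fixed.
Sat(AG p) = {2, 4, 7}
EG (AG p): greatest fixpoint, start Z0 = {2, 4, 7}, keep only states in Sat with some successor in Z. Already a fixed point.
Sat(EG (AG p)) = {2, 4, 7}
AF (EG (AG p)): least fixpoint, start Z0 = {2, 4, 7}, add states with every successor in Z. Z1 = {2, 4, 6, 7}; fixed.
Sat(AF (EG (AG p))) = {2, 4, 6, 7}
4 ∈ Sat(AF (EG (AG p))) = {2, 4, 6, 7}, so the formula holds at 4.

Yes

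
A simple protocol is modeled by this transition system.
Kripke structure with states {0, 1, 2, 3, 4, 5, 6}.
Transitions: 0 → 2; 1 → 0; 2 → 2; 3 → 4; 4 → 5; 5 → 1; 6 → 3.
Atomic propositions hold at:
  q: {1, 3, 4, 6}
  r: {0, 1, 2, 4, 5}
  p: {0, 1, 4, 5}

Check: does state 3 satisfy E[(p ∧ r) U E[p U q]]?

Yes

Sat(p ∧ r) = {0, 1, 4, 5}
E[p U q]: least fixpoint, start Z0 = Sat(q) = {1, 3, 4, 6}, add states in Sat(p) with some successor in Z. Z1 = {1, 3, 4, 5, 6}; fixed.
Sat(E[p U q]) = {1, 3, 4, 5, 6}
E[(p ∧ r) U E[p U q]]: least fixpoint, start Z0 = Sat(E[p U q]) = {1, 3, 4, 5, 6}, add states in Sat(p ∧ r) with some successor in Z. Already a fixed point.
Sat(E[(p ∧ r) U E[p U q]]) = {1, 3, 4, 5, 6}
3 ∈ Sat(E[(p ∧ r) U E[p U q]]) = {1, 3, 4, 5, 6}, so the formula holds at 3.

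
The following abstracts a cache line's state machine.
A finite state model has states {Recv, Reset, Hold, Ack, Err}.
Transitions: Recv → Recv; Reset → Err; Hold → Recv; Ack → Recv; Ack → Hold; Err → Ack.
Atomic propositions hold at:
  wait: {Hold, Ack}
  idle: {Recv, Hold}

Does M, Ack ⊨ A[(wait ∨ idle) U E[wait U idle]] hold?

Yes

Sat(wait ∨ idle) = {Recv, Hold, Ack}
E[wait U idle]: least fixpoint, start Z0 = Sat(idle) = {Recv, Hold}, add states in Sat(wait) with some successor in Z. Z1 = {Recv, Hold, Ack}; fixed.
Sat(E[wait U idle]) = {Recv, Hold, Ack}
A[(wait ∨ idle) U E[wait U idle]]: least fixpoint, start Z0 = Sat(E[wait U idle]) = {Recv, Hold, Ack}, add states in Sat(wait ∨ idle) with every successor in Z. Already a fixed point.
Sat(A[(wait ∨ idle) U E[wait U idle]]) = {Recv, Hold, Ack}
Ack ∈ Sat(A[(wait ∨ idle) U E[wait U idle]]) = {Recv, Hold, Ack}, so the formula holds at Ack.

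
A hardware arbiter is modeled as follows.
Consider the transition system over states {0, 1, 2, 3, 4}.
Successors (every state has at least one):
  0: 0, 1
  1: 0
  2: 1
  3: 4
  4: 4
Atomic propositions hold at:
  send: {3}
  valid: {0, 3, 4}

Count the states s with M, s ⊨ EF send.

EF send: least fixpoint, start Z0 = {3}, add states with some successor in Z. Already a fixed point.
Sat(EF send) = {3}
|Sat(EF send)| = |{3}| = 1.

1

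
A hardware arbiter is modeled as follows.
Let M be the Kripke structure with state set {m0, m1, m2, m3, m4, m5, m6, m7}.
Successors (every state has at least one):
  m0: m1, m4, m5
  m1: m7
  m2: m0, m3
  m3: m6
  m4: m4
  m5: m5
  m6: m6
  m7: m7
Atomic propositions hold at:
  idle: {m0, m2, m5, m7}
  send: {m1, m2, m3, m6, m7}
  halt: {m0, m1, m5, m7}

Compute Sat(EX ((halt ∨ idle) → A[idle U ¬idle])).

Sat(halt ∨ idle) = {m0, m1, m2, m5, m7}
Sat(¬idle) = {m1, m3, m4, m6}
A[idle U ¬idle]: least fixpoint, start Z0 = Sat(¬idle) = {m1, m3, m4, m6}, add states in Sat(idle) with every successor in Z. Already a fixed point.
Sat(A[idle U ¬idle]) = {m1, m3, m4, m6}
Sat((halt ∨ idle) → A[idle U ¬idle]) = {m1, m3, m4, m6}
Sat(EX ((halt ∨ idle) → A[idle U ¬idle])) = {s : some successor in {m1, m3, m4, m6}} = {m0, m2, m3, m4, m6}

{m0, m2, m3, m4, m6}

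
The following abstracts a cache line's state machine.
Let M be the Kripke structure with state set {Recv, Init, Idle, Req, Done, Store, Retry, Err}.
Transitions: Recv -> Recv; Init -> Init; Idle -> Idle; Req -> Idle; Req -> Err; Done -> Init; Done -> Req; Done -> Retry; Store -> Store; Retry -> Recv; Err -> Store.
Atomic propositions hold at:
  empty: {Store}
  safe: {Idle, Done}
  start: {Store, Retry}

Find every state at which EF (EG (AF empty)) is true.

AF empty: least fixpoint, start Z0 = {Store}, add states with every successor in Z. Z1 = {Store, Err}; fixed.
Sat(AF empty) = {Store, Err}
EG (AF empty): greatest fixpoint, start Z0 = {Store, Err}, keep only states in Sat with some successor in Z. Already a fixed point.
Sat(EG (AF empty)) = {Store, Err}
EF (EG (AF empty)): least fixpoint, start Z0 = {Store, Err}, add states with some successor in Z. Z1 = {Req, Store, Err}; Z2 = {Req, Done, Store, Err}; fixed.
Sat(EF (EG (AF empty))) = {Req, Done, Store, Err}

{Req, Done, Store, Err}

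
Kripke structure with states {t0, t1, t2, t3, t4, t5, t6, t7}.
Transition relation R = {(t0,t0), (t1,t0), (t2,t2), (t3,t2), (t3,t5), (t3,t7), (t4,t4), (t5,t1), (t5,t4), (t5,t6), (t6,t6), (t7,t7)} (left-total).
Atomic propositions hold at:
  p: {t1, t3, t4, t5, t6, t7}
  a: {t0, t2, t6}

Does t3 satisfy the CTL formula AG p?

AG p: greatest fixpoint, start Z0 = {t1, t3, t4, t5, t6, t7}, keep only states in Sat with every successor in Z. Z1 = {t4, t5, t6, t7}; Z2 = {t4, t6, t7}; fixed.
Sat(AG p) = {t4, t6, t7}
t3 ∉ Sat(AG p) = {t4, t6, t7}, so the formula does not hold at t3.

No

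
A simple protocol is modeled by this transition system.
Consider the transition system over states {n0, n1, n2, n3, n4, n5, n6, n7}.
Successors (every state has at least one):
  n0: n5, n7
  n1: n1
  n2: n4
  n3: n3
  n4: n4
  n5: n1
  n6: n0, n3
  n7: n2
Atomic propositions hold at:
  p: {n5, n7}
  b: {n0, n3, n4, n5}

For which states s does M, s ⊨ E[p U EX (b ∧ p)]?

{n0}

Sat(b ∧ p) = {n5}
Sat(EX (b ∧ p)) = {s : some successor in {n5}} = {n0}
E[p U EX (b ∧ p)]: least fixpoint, start Z0 = Sat(EX (b ∧ p)) = {n0}, add states in Sat(p) with some successor in Z. Already a fixed point.
Sat(E[p U EX (b ∧ p)]) = {n0}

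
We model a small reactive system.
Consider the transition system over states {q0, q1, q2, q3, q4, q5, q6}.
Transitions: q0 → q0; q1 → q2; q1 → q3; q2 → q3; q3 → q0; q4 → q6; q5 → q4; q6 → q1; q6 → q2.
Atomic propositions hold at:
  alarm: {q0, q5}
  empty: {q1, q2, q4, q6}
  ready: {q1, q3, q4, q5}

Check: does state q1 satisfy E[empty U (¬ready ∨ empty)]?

Sat(¬ready) = {q0, q2, q6}
Sat(¬ready ∨ empty) = {q0, q1, q2, q4, q6}
E[empty U (¬ready ∨ empty)]: least fixpoint, start Z0 = Sat((¬ready ∨ empty)) = {q0, q1, q2, q4, q6}, add states in Sat(empty) with some successor in Z. Already a fixed point.
Sat(E[empty U (¬ready ∨ empty)]) = {q0, q1, q2, q4, q6}
q1 ∈ Sat(E[empty U (¬ready ∨ empty)]) = {q0, q1, q2, q4, q6}, so the formula holds at q1.

Yes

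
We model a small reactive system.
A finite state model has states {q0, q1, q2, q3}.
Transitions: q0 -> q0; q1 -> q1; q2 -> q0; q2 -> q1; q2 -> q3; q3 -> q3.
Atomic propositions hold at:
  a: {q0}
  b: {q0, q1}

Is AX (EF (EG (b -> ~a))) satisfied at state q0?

Sat(~a) = {q1, q2, q3}
Sat(b -> ~a) = {q1, q2, q3}
EG (b -> ~a): greatest fixpoint, start Z0 = {q1, q2, q3}, keep only states in Sat with some successor in Z. Already a fixed point.
Sat(EG (b -> ~a)) = {q1, q2, q3}
EF (EG (b -> ~a)): least fixpoint, start Z0 = {q1, q2, q3}, add states with some successor in Z. Already a fixed point.
Sat(EF (EG (b -> ~a))) = {q1, q2, q3}
Sat(AX (EF (EG (b -> ~a)))) = {s : every successor in {q1, q2, q3}} = {q1, q3}
q0 ∉ Sat(AX (EF (EG (b -> ~a)))) = {q1, q3}, so the formula does not hold at q0.

No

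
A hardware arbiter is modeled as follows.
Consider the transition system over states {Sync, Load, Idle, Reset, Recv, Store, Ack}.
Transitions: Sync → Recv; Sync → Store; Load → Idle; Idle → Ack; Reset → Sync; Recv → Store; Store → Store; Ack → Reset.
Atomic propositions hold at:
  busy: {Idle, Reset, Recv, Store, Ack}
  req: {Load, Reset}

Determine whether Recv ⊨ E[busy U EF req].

EF req: least fixpoint, start Z0 = {Load, Reset}, add states with some successor in Z. Z1 = {Load, Reset, Ack}; Z2 = {Load, Idle, Reset, Ack}; fixed.
Sat(EF req) = {Load, Idle, Reset, Ack}
E[busy U EF req]: least fixpoint, start Z0 = Sat(EF req) = {Load, Idle, Reset, Ack}, add states in Sat(busy) with some successor in Z. Already a fixed point.
Sat(E[busy U EF req]) = {Load, Idle, Reset, Ack}
Recv ∉ Sat(E[busy U EF req]) = {Load, Idle, Reset, Ack}, so the formula does not hold at Recv.

No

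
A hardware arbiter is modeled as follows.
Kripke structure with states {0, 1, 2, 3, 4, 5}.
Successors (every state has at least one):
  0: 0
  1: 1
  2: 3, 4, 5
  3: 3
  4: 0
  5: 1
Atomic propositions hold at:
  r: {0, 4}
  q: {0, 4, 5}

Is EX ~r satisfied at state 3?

Yes

Sat(~r) = {1, 2, 3, 5}
Sat(EX ~r) = {s : some successor in {1, 2, 3, 5}} = {1, 2, 3, 5}
3 ∈ Sat(EX ~r) = {1, 2, 3, 5}, so the formula holds at 3.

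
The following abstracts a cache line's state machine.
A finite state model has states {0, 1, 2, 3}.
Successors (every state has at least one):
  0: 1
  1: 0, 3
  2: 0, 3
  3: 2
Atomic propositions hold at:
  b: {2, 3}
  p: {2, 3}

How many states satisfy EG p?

EG p: greatest fixpoint, start Z0 = {2, 3}, keep only states in Sat with some successor in Z. Already a fixed point.
Sat(EG p) = {2, 3}
|Sat(EG p)| = |{2, 3}| = 2.

2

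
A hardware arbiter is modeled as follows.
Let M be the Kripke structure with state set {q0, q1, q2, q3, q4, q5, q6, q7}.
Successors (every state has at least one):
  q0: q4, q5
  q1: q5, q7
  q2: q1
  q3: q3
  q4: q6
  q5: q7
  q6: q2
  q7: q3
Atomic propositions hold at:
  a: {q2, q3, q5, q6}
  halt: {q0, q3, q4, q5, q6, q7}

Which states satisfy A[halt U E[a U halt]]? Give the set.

E[a U halt]: least fixpoint, start Z0 = Sat(halt) = {q0, q3, q4, q5, q6, q7}, add states in Sat(a) with some successor in Z. Already a fixed point.
Sat(E[a U halt]) = {q0, q3, q4, q5, q6, q7}
A[halt U E[a U halt]]: least fixpoint, start Z0 = Sat(E[a U halt]) = {q0, q3, q4, q5, q6, q7}, add states in Sat(halt) with every successor in Z. Already a fixed point.
Sat(A[halt U E[a U halt]]) = {q0, q3, q4, q5, q6, q7}

{q0, q3, q4, q5, q6, q7}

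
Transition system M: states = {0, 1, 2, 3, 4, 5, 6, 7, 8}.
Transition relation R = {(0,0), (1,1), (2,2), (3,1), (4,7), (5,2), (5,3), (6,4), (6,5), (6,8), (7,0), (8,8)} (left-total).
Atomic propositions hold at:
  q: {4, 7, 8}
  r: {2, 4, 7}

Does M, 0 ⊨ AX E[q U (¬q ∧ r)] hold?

Sat(¬q) = {0, 1, 2, 3, 5, 6}
Sat(¬q ∧ r) = {2}
E[q U (¬q ∧ r)]: least fixpoint, start Z0 = Sat((¬q ∧ r)) = {2}, add states in Sat(q) with some successor in Z. Already a fixed point.
Sat(E[q U (¬q ∧ r)]) = {2}
Sat(AX E[q U (¬q ∧ r)]) = {s : every successor in {2}} = {2}
0 ∉ Sat(AX E[q U (¬q ∧ r)]) = {2}, so the formula does not hold at 0.

No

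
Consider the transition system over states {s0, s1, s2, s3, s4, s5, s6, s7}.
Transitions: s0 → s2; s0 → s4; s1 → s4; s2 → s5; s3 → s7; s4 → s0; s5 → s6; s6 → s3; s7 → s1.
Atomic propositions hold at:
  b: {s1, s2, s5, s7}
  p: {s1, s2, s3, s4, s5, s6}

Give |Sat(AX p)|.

6

Sat(AX p) = {s : every successor in {s1, s2, s3, s4, s5, s6}} = {s0, s1, s2, s5, s6, s7}
|Sat(AX p)| = |{s0, s1, s2, s5, s6, s7}| = 6.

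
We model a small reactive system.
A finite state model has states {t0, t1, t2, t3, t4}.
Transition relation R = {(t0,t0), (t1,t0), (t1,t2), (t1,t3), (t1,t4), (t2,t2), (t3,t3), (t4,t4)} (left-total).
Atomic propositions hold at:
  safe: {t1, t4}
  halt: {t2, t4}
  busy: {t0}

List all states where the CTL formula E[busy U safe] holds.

E[busy U safe]: least fixpoint, start Z0 = Sat(safe) = {t1, t4}, add states in Sat(busy) with some successor in Z. Already a fixed point.
Sat(E[busy U safe]) = {t1, t4}

{t1, t4}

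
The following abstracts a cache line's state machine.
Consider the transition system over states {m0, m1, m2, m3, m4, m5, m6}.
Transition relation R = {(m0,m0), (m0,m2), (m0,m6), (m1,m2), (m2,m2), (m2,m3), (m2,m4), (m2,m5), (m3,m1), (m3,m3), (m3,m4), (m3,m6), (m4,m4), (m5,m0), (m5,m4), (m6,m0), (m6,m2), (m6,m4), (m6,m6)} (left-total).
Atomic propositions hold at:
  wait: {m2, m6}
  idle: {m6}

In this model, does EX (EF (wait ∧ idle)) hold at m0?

Sat(wait ∧ idle) = {m6}
EF (wait ∧ idle): least fixpoint, start Z0 = {m6}, add states with some successor in Z. Z1 = {m0, m3, m6}; Z2 = {m0, m2, m3, m5, m6}; Z3 = {m0, m1, m2, m3, m5, m6}; fixed.
Sat(EF (wait ∧ idle)) = {m0, m1, m2, m3, m5, m6}
Sat(EX (EF (wait ∧ idle))) = {s : some successor in {m0, m1, m2, m3, m5, m6}} = {m0, m1, m2, m3, m5, m6}
m0 ∈ Sat(EX (EF (wait ∧ idle))) = {m0, m1, m2, m3, m5, m6}, so the formula holds at m0.

Yes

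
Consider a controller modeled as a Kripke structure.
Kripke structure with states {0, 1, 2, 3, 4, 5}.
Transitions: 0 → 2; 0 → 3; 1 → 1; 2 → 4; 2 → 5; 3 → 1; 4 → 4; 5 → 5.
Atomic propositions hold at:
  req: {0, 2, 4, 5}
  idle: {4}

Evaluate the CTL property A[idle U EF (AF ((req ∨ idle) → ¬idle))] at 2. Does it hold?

Sat(req ∨ idle) = {0, 2, 4, 5}
Sat(¬idle) = {0, 1, 2, 3, 5}
Sat((req ∨ idle) → ¬idle) = {0, 1, 2, 3, 5}
AF ((req ∨ idle) → ¬idle): least fixpoint, start Z0 = {0, 1, 2, 3, 5}, add states with every successor in Z. Already a fixed point.
Sat(AF ((req ∨ idle) → ¬idle)) = {0, 1, 2, 3, 5}
EF (AF ((req ∨ idle) → ¬idle)): least fixpoint, start Z0 = {0, 1, 2, 3, 5}, add states with some successor in Z. Already a fixed point.
Sat(EF (AF ((req ∨ idle) → ¬idle))) = {0, 1, 2, 3, 5}
A[idle U EF (AF ((req ∨ idle) → ¬idle))]: least fixpoint, start Z0 = Sat(EF (AF ((req ∨ idle) → ¬idle))) = {0, 1, 2, 3, 5}, add states in Sat(idle) with every successor in Z. Already a fixed point.
Sat(A[idle U EF (AF ((req ∨ idle) → ¬idle))]) = {0, 1, 2, 3, 5}
2 ∈ Sat(A[idle U EF (AF ((req ∨ idle) → ¬idle))]) = {0, 1, 2, 3, 5}, so the formula holds at 2.

Yes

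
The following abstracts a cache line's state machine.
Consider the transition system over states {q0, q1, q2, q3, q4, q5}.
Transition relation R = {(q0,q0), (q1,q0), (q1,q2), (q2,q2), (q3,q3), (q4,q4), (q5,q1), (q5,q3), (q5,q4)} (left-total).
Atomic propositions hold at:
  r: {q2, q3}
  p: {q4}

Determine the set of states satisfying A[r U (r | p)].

{q2, q3, q4}

Sat(r | p) = {q2, q3, q4}
A[r U (r | p)]: least fixpoint, start Z0 = Sat((r | p)) = {q2, q3, q4}, add states in Sat(r) with every successor in Z. Already a fixed point.
Sat(A[r U (r | p)]) = {q2, q3, q4}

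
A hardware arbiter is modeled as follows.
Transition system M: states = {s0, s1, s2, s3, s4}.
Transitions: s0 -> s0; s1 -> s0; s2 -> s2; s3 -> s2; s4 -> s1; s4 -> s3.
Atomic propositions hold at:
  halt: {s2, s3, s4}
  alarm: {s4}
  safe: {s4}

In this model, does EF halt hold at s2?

EF halt: least fixpoint, start Z0 = {s2, s3, s4}, add states with some successor in Z. Already a fixed point.
Sat(EF halt) = {s2, s3, s4}
s2 ∈ Sat(EF halt) = {s2, s3, s4}, so the formula holds at s2.

Yes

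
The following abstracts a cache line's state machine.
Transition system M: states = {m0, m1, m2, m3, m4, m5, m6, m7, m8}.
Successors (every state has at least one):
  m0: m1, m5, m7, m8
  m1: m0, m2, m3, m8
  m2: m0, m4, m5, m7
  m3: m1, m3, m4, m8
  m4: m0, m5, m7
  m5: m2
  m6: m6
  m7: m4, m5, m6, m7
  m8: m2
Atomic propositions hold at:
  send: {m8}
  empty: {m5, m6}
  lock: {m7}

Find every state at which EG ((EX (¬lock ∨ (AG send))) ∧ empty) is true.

Sat(¬lock) = {m0, m1, m2, m3, m4, m5, m6, m8}
AG send: greatest fixpoint, start Z0 = {m8}, keep only states in Sat with every successor in Z. Z1 = ∅; fixed.
Sat(AG send) = ∅
Sat(¬lock ∨ (AG send)) = {m0, m1, m2, m3, m4, m5, m6, m8}
Sat(EX (¬lock ∨ (AG send))) = {s : some successor in {m0, m1, m2, m3, m4, m5, m6, m8}} = {m0, m1, m2, m3, m4, m5, m6, m7, m8}
Sat((EX (¬lock ∨ (AG send))) ∧ empty) = {m5, m6}
EG ((EX (¬lock ∨ (AG send))) ∧ empty): greatest fixpoint, start Z0 = {m5, m6}, keep only states in Sat with some successor in Z. Z1 = {m6}; fixed.
Sat(EG ((EX (¬lock ∨ (AG send))) ∧ empty)) = {m6}

{m6}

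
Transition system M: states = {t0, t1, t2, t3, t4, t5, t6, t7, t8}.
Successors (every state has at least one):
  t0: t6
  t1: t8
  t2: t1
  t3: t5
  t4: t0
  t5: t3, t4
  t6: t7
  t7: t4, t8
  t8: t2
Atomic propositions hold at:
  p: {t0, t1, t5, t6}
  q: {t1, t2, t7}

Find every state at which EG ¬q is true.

Sat(¬q) = {t0, t3, t4, t5, t6, t8}
EG ¬q: greatest fixpoint, start Z0 = {t0, t3, t4, t5, t6, t8}, keep only states in Sat with some successor in Z. Z1 = {t0, t3, t4, t5}; Z2 = {t3, t4, t5}; Z3 = {t3, t5}; fixed.
Sat(EG ¬q) = {t3, t5}

{t3, t5}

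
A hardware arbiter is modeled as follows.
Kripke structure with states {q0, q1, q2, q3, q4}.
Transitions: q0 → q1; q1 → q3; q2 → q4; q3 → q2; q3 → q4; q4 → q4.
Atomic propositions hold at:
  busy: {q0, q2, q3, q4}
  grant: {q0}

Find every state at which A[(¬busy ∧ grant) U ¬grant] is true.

{q1, q2, q3, q4}

Sat(¬busy) = {q1}
Sat(¬busy ∧ grant) = ∅
Sat(¬grant) = {q1, q2, q3, q4}
A[(¬busy ∧ grant) U ¬grant]: least fixpoint, start Z0 = Sat(¬grant) = {q1, q2, q3, q4}, add states in Sat(¬busy ∧ grant) with every successor in Z. Already a fixed point.
Sat(A[(¬busy ∧ grant) U ¬grant]) = {q1, q2, q3, q4}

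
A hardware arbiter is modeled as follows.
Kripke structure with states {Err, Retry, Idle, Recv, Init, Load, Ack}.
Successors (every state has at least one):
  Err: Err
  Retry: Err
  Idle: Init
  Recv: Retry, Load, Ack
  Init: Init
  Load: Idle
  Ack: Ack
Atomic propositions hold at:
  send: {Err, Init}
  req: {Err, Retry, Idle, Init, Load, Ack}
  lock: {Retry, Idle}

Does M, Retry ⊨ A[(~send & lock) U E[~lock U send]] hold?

Yes

Sat(~send) = {Retry, Idle, Recv, Load, Ack}
Sat(~send & lock) = {Retry, Idle}
Sat(~lock) = {Err, Recv, Init, Load, Ack}
E[~lock U send]: least fixpoint, start Z0 = Sat(send) = {Err, Init}, add states in Sat(~lock) with some successor in Z. Already a fixed point.
Sat(E[~lock U send]) = {Err, Init}
A[(~send & lock) U E[~lock U send]]: least fixpoint, start Z0 = Sat(E[~lock U send]) = {Err, Init}, add states in Sat(~send & lock) with every successor in Z. Z1 = {Err, Retry, Idle, Init}; fixed.
Sat(A[(~send & lock) U E[~lock U send]]) = {Err, Retry, Idle, Init}
Retry ∈ Sat(A[(~send & lock) U E[~lock U send]]) = {Err, Retry, Idle, Init}, so the formula holds at Retry.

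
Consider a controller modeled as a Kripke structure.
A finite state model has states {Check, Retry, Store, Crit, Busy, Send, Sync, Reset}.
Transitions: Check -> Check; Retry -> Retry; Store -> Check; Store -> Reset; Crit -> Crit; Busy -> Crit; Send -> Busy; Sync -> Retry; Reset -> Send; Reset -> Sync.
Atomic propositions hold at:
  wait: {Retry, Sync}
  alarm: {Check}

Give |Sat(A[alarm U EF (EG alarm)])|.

EG alarm: greatest fixpoint, start Z0 = {Check}, keep only states in Sat with some successor in Z. Already a fixed point.
Sat(EG alarm) = {Check}
EF (EG alarm): least fixpoint, start Z0 = {Check}, add states with some successor in Z. Z1 = {Check, Store}; fixed.
Sat(EF (EG alarm)) = {Check, Store}
A[alarm U EF (EG alarm)]: least fixpoint, start Z0 = Sat(EF (EG alarm)) = {Check, Store}, add states in Sat(alarm) with every successor in Z. Already a fixed point.
Sat(A[alarm U EF (EG alarm)]) = {Check, Store}
|Sat(A[alarm U EF (EG alarm)])| = |{Check, Store}| = 2.

2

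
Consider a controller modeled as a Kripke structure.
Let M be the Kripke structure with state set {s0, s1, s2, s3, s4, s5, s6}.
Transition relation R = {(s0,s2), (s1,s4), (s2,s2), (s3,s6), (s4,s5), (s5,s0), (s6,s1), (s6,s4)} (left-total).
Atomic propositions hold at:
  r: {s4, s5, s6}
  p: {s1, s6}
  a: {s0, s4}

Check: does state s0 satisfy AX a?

Sat(AX a) = {s : every successor in {s0, s4}} = {s1, s5}
s0 ∉ Sat(AX a) = {s1, s5}, so the formula does not hold at s0.

No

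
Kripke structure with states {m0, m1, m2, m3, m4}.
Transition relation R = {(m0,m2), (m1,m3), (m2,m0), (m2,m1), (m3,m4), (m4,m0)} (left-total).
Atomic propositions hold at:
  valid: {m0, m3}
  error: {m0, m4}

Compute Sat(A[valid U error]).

A[valid U error]: least fixpoint, start Z0 = Sat(error) = {m0, m4}, add states in Sat(valid) with every successor in Z. Z1 = {m0, m3, m4}; fixed.
Sat(A[valid U error]) = {m0, m3, m4}

{m0, m3, m4}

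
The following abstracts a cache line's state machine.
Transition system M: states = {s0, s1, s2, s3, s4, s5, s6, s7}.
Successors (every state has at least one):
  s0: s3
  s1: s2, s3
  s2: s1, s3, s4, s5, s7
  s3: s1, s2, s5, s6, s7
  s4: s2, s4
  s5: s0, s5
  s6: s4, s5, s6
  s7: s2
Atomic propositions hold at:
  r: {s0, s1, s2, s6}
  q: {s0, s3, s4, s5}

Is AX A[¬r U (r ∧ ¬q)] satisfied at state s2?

No

Sat(¬r) = {s3, s4, s5, s7}
Sat(¬q) = {s1, s2, s6, s7}
Sat(r ∧ ¬q) = {s1, s2, s6}
A[¬r U (r ∧ ¬q)]: least fixpoint, start Z0 = Sat((r ∧ ¬q)) = {s1, s2, s6}, add states in Sat(¬r) with every successor in Z. Z1 = {s1, s2, s6, s7}; fixed.
Sat(A[¬r U (r ∧ ¬q)]) = {s1, s2, s6, s7}
Sat(AX A[¬r U (r ∧ ¬q)]) = {s : every successor in {s1, s2, s6, s7}} = {s7}
s2 ∉ Sat(AX A[¬r U (r ∧ ¬q)]) = {s7}, so the formula does not hold at s2.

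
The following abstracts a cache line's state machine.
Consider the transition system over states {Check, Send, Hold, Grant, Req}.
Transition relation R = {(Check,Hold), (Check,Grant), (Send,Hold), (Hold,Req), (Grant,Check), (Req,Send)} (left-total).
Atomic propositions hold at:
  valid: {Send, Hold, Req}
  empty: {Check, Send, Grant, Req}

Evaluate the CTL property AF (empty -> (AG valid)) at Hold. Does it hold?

Yes

AG valid: greatest fixpoint, start Z0 = {Send, Hold, Req}, keep only states in Sat with every successor in Z. Already a fixed point.
Sat(AG valid) = {Send, Hold, Req}
Sat(empty -> (AG valid)) = {Send, Hold, Req}
AF (empty -> (AG valid)): least fixpoint, start Z0 = {Send, Hold, Req}, add states with every successor in Z. Already a fixed point.
Sat(AF (empty -> (AG valid))) = {Send, Hold, Req}
Hold ∈ Sat(AF (empty -> (AG valid))) = {Send, Hold, Req}, so the formula holds at Hold.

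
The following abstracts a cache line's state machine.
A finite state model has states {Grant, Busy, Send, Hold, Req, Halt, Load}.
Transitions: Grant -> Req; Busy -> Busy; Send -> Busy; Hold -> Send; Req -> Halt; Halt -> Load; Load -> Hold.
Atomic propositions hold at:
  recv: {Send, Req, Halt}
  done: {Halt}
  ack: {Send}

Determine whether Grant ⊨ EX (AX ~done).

Sat(~done) = {Grant, Busy, Send, Hold, Req, Load}
Sat(AX ~done) = {s : every successor in {Grant, Busy, Send, Hold, Req, Load}} = {Grant, Busy, Send, Hold, Halt, Load}
Sat(EX (AX ~done)) = {s : some successor in {Grant, Busy, Send, Hold, Halt, Load}} = {Busy, Send, Hold, Req, Halt, Load}
Grant ∉ Sat(EX (AX ~done)) = {Busy, Send, Hold, Req, Halt, Load}, so the formula does not hold at Grant.

No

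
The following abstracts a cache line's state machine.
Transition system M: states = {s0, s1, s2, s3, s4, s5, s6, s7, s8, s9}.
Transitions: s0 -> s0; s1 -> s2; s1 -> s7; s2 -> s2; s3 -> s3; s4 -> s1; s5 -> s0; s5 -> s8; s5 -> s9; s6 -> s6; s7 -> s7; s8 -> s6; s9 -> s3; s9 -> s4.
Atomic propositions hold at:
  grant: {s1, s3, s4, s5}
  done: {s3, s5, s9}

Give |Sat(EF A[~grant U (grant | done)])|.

Sat(~grant) = {s0, s2, s6, s7, s8, s9}
Sat(grant | done) = {s1, s3, s4, s5, s9}
A[~grant U (grant | done)]: least fixpoint, start Z0 = Sat((grant | done)) = {s1, s3, s4, s5, s9}, add states in Sat(~grant) with every successor in Z. Already a fixed point.
Sat(A[~grant U (grant | done)]) = {s1, s3, s4, s5, s9}
EF A[~grant U (grant | done)]: least fixpoint, start Z0 = {s1, s3, s4, s5, s9}, add states with some successor in Z. Already a fixed point.
Sat(EF A[~grant U (grant | done)]) = {s1, s3, s4, s5, s9}
|Sat(EF A[~grant U (grant | done)])| = |{s1, s3, s4, s5, s9}| = 5.

5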